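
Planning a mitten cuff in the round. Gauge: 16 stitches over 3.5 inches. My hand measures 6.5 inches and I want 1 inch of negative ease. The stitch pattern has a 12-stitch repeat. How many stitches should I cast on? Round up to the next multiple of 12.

Finished = 6.5 − 1 = 5.5 inches.
16 / 3.5 = 4.571 sts/in.
5.5 × 4.571 = 25.14 sts.
Next multiple of 12: 36.

36 stitches.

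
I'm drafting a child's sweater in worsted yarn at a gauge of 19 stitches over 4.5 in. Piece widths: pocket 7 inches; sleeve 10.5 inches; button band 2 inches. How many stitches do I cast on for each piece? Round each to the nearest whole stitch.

Rate = 19/4.5 = 4.222 sts per in.
pocket: 7 × 4.222 = 29.56 → 30.
sleeve: 10.5 × 4.222 = 44.33 → 44.
button band: 2 × 4.222 = 8.44 → 8.

pocket 30; sleeve 44; button band 8.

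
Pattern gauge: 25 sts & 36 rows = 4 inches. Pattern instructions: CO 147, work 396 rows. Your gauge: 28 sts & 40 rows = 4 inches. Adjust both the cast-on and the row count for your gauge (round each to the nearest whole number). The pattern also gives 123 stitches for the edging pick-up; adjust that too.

Stitches: 147 × 28/25 = 164.64 → 165.
Rows: 396 × 40/36 = 440.00 → 440.
edging pick-up: 123 × 28/25 = 137.76 → 138.

Cast on 165 stitches; work 440 rows; edging pick-up 138 stitches.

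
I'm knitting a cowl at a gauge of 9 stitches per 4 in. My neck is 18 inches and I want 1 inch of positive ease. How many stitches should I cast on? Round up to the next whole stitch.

Finished = 18 + 1 = 19 in.
9 / 4 = 2.25 sts per inch.
19.00 × 2.25 = 42.75 sts.
→ 43 sts.

CO 43 sts.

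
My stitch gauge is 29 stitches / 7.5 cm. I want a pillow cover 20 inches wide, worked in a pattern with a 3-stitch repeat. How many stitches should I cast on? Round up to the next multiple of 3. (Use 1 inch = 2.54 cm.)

20 in = 20 × 2.54 = 50.80 cm.
29 / 7.5 = 3.867 sts/cm.
50.80 × 3.867 = 196.43 sts.
→ 198.

Cast on 198 stitches.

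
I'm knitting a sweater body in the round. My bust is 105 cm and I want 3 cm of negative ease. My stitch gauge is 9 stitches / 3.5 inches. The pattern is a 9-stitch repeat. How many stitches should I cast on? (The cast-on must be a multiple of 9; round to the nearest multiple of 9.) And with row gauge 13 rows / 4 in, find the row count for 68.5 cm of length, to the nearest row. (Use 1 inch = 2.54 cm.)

Finished = 105 − 3 = 102 cm.
102 cm × 1/2.54 = 40.16 inches.
9/3.5 = 2.571 sts per in; 40.16 × 2.571 = 103.26 sts.
Nearest multiple of 9 → 99.
68.5 cm = 26.97 inches; × 3.25 = 87.65 → 88 rows.

Cast on 99 stitches; work 88 rows.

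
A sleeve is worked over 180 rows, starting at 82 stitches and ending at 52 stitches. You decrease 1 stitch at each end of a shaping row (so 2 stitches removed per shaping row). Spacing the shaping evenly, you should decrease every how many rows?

Stitches to remove: |52 − 82| = 30.
Shaping rows needed: 30 / 2 = 15.
180 rows / 15 = every 12 rows.

Decrease every 12th row.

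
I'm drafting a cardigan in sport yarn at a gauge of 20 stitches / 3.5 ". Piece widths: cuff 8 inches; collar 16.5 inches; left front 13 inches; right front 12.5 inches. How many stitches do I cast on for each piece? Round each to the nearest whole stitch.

Rate = 20/3.5 = 5.714 sts per in.
cuff: 8 × 5.714 = 45.71 → 46.
collar: 16.5 × 5.714 = 94.29 → 94.
left front: 13 × 5.714 = 74.29 → 74.
right front: 12.5 × 5.714 = 71.43 → 71.

cuff 46; collar 94; left front 74; right front 71.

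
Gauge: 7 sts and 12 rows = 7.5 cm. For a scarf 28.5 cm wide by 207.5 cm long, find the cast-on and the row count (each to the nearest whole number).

Cast on 27 stitches and work 332 rows.

Stitch gauge = 7/7.5 = 0.933 sts/cm; 28.5 × 0.933 = 26.60 → 27 sts.
Row gauge = 12/7.5 = 1.6 rows/cm; 207.5 × 1.6 = 332.00 → 332 rows.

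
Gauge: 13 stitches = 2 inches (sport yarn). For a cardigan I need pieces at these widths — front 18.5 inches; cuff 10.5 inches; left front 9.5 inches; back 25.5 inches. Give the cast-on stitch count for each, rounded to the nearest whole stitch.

Rate = 13/2 = 6.5 sts per in.
front: 18.5 × 6.5 = 120.25 → 120.
cuff: 10.5 × 6.5 = 68.25 → 68.
left front: 9.5 × 6.5 = 61.75 → 62.
back: 25.5 × 6.5 = 165.75 → 166.

front 120; cuff 68; left front 62; back 166.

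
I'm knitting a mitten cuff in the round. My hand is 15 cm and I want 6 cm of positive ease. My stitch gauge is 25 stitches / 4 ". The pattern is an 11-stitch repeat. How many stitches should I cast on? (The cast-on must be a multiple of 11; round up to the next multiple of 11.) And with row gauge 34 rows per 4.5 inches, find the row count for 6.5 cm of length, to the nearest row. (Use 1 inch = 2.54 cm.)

Cast on 55 stitches; work 19 rows.

Finished = 15 + 6 = 21 cm.
21 cm × 1/2.54 = 8.27 inches.
25/4 = 6.25 sts per in; 8.27 × 6.25 = 51.67 sts.
Next multiple of 11 → 55.
6.5 cm = 2.56 inches; × 7.556 = 19.34 → 19 rows.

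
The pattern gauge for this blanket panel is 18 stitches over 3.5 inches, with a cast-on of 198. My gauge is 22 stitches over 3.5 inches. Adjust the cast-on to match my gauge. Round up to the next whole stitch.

Scale factor = 22 / 18 = 1.222.
198 × 22 / 18 = 242.00 sts.

CO 242 sts.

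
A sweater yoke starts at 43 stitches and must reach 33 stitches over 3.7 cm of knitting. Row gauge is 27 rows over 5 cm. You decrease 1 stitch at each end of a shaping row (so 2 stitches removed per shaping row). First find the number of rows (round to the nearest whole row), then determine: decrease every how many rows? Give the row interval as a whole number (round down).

Rows = 3.7 × 5.4 = 20.0 → 20 rows.
Stitches to remove: 10 → 5 shaping rows (at 2 st each).
20 / 5 = 4.00 → every 4 rows.

Decrease every 4th row.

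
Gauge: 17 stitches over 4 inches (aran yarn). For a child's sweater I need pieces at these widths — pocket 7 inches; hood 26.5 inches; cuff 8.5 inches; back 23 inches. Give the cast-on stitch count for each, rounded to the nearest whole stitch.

pocket 30; hood 113; cuff 36; back 98.

Rate = 17/4 = 4.25 sts per in.
pocket: 7 × 4.25 = 29.75 → 30.
hood: 26.5 × 4.25 = 112.62 → 113.
cuff: 8.5 × 4.25 = 36.12 → 36.
back: 23 × 4.25 = 97.75 → 98.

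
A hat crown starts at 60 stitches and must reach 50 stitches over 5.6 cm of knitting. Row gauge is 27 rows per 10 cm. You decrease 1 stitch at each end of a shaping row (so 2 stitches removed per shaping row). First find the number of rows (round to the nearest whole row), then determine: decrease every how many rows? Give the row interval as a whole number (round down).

Rows = 5.6 × 2.7 = 15.1 → 15 rows.
Stitches to remove: 10 → 5 shaping rows (at 2 st each).
15 / 5 = 3.00 → every 3 rows.

Decrease every 3rd row.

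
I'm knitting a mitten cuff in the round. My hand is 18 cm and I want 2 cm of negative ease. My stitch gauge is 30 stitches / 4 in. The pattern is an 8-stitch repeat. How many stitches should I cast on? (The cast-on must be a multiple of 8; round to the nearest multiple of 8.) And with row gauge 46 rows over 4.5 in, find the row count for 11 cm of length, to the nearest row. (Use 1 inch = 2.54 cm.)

Finished = 18 − 2 = 16 cm.
16 cm × 1/2.54 = 6.30 inches.
30/4 = 7.5 sts per in; 6.30 × 7.5 = 47.24 sts.
Nearest multiple of 8 → 48.
11 cm = 4.33 inches; × 10.222 = 44.27 → 44 rows.

Cast on 48 stitches; work 44 rows.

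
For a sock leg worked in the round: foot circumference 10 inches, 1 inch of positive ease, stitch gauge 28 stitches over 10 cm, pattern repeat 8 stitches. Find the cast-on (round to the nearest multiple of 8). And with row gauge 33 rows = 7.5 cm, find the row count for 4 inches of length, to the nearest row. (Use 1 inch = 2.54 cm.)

Finished = 10 + 1 = 11 inches.
11 inches × 2.54 = 27.94 cm.
28/10 = 2.8 sts per cm; 27.94 × 2.8 = 78.23 sts.
Nearest multiple of 8 → 80.
4 inches = 10.16 cm; × 4.4 = 44.70 → 45 rows.

Cast on 80 stitches; work 45 rows.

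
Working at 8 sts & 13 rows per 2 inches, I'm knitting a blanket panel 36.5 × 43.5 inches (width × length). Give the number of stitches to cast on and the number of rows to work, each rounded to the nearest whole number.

Cast on 146 stitches and work 283 rows.

Stitch gauge = 8/2 = 4 sts/in; 36.5 × 4 = 146.00 → 146 sts.
Row gauge = 13/2 = 6.5 rows/in; 43.5 × 6.5 = 282.75 → 283 rows.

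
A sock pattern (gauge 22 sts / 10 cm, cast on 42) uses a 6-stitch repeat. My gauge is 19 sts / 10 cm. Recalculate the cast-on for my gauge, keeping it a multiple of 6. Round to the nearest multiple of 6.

42 × 19 / 22 = 36.27.
Nearest multiple of 6: 36.

Cast on 36 stitches.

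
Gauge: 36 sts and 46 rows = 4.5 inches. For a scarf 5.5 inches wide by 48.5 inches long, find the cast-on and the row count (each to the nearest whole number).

Stitch gauge = 36/4.5 = 8 sts/in; 5.5 × 8 = 44.00 → 44 sts.
Row gauge = 46/4.5 = 10.222 rows/in; 48.5 × 10.222 = 495.78 → 496 rows.

Cast on 44 stitches and work 496 rows.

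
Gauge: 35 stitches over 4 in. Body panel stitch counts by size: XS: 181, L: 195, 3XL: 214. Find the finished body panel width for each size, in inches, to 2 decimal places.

XS 20.69 inches; L 22.29 inches; 3XL 24.46 inches.

35/4 = 8.75 sts per in.
XS: 181 / 8.75 = 20.686 → 20.69 in.
L: 195 / 8.75 = 22.286 → 22.29 in.
3XL: 214 / 8.75 = 24.457 → 24.46 in.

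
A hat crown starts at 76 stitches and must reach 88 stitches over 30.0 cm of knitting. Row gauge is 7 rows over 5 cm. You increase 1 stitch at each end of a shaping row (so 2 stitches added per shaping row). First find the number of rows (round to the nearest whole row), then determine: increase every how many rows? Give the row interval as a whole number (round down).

Rows = 30.0 × 1.4 = 42.0 → 42 rows.
Stitches to add: 12 → 6 shaping rows (at 2 st each).
42 / 6 = 7.00 → every 7 rows.

Increase every 7th row.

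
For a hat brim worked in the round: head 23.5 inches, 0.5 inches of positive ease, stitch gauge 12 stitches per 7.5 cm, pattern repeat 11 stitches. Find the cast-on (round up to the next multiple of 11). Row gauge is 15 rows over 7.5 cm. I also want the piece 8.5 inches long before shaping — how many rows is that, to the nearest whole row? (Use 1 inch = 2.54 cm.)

Cast on 99 stitches; work 43 rows.

Finished = 23.5 + 0.5 = 24 inches.
24 inches × 2.54 = 60.96 cm.
12/7.5 = 1.6 sts per cm; 60.96 × 1.6 = 97.54 sts.
Next multiple of 11 → 99.
8.5 inches = 21.59 cm; × 2 = 43.18 → 43 rows.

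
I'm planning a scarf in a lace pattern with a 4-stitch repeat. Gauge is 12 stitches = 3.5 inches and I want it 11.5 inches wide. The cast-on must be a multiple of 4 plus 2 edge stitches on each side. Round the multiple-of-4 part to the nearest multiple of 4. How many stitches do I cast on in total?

40 stitches.

12 / 3.5 = 3.429 sts per inch.
11.5 × 3.429 = 39.43 sts.
Less 4 edge sts → 35.43 for the repeat.
Nearest multiple of 4: 36.
Add back 4 edge sts → 40.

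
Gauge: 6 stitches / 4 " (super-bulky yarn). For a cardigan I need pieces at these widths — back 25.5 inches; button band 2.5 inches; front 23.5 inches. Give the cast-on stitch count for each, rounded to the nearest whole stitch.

Rate = 6/4 = 1.5 sts per in.
back: 25.5 × 1.5 = 38.25 → 38.
button band: 2.5 × 1.5 = 3.75 → 4.
front: 23.5 × 1.5 = 35.25 → 35.

back 38; button band 4; front 35.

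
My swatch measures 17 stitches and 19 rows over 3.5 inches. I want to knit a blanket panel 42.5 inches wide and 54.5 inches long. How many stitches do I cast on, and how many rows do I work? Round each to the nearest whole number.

Cast on 206 stitches and work 296 rows.

Stitch gauge = 17/3.5 = 4.857 sts/in; 42.5 × 4.857 = 206.43 → 206 sts.
Row gauge = 19/3.5 = 5.429 rows/in; 54.5 × 5.429 = 295.86 → 296 rows.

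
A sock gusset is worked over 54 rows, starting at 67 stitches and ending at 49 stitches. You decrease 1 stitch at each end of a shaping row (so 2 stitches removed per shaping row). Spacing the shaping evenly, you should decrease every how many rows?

Stitches to remove: |49 − 67| = 18.
Shaping rows needed: 18 / 2 = 9.
54 rows / 9 = every 6 rows.

Decrease every 6th row.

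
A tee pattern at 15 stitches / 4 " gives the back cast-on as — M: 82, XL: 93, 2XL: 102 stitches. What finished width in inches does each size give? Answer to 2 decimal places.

15/4 = 3.75 sts per in.
M: 82 / 3.75 = 21.867 → 21.87 in.
XL: 93 / 3.75 = 24.800 → 24.80 in.
2XL: 102 / 3.75 = 27.200 → 27.20 in.

M 21.87 inches; XL 24.80 inches; 2XL 27.20 inches.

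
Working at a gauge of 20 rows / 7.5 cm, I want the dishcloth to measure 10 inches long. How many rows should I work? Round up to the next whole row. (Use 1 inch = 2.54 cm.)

68 rows.

10 in = 25.40 cm.
20 rows / 7.5 cm = 2.667 rows per cm.
25.40 × 2.667 = 67.73 rows.
Round up → 68.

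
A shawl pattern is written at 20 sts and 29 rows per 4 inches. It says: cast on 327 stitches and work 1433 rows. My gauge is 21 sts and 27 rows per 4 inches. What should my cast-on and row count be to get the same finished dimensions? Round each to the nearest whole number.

Stitches: 327 × 21/20 = 343.35 → 343.
Rows: 1433 × 27/29 = 1334.17 → 1334.

Cast on 343 stitches; work 1334 rows.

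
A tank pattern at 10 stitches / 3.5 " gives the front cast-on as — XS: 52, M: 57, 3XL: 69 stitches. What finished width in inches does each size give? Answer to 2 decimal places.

XS 18.20 inches; M 19.95 inches; 3XL 24.15 inches.

10/3.5 = 2.857 sts per in.
XS: 52 / 2.857 = 18.200 → 18.20 in.
M: 57 / 2.857 = 19.950 → 19.95 in.
3XL: 69 / 2.857 = 24.150 → 24.15 in.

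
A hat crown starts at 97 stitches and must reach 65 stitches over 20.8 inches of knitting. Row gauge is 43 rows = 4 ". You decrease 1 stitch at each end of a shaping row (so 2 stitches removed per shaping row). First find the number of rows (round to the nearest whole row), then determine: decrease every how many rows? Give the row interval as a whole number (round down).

Rows = 20.8 × 10.75 = 223.6 → 224 rows.
Stitches to remove: 32 → 16 shaping rows (at 2 st each).
224 / 16 = 14.00 → every 14 rows.

Decrease every 14th row.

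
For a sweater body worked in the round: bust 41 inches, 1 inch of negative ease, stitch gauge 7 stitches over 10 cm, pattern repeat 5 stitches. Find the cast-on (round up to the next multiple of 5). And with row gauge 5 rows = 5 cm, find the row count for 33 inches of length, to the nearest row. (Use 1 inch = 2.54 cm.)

Finished = 41 − 1 = 40 inches.
40 inches × 2.54 = 101.60 cm.
7/10 = 0.7 sts per cm; 101.60 × 0.7 = 71.12 sts.
Next multiple of 5 → 75.
33 inches = 83.82 cm; × 1 = 83.82 → 84 rows.

Cast on 75 stitches; work 84 rows.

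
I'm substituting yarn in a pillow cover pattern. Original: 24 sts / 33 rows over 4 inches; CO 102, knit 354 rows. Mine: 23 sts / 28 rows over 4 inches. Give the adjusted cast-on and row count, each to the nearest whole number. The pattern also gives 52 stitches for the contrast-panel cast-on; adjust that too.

Stitches: 102 × 23/24 = 97.75 → 98.
Rows: 354 × 28/33 = 300.36 → 300.
contrast-panel cast-on: 52 × 23/24 = 49.83 → 50.

Cast on 98 stitches; work 300 rows; contrast-panel cast-on 50 stitches.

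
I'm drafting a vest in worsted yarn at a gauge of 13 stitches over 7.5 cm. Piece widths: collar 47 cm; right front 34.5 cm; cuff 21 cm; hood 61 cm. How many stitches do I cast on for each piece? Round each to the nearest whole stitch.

collar 81; right front 60; cuff 36; hood 106.

Rate = 13/7.5 = 1.733 sts per cm.
collar: 47 × 1.733 = 81.47 → 81.
right front: 34.5 × 1.733 = 59.80 → 60.
cuff: 21 × 1.733 = 36.40 → 36.
hood: 61 × 1.733 = 105.73 → 106.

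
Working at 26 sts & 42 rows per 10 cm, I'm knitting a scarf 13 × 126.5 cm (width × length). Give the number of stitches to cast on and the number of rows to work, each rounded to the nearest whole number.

Cast on 34 stitches and work 531 rows.

Stitch gauge = 26/10 = 2.6 sts/cm; 13 × 2.6 = 33.80 → 34 sts.
Row gauge = 42/10 = 4.2 rows/cm; 126.5 × 4.2 = 531.30 → 531 rows.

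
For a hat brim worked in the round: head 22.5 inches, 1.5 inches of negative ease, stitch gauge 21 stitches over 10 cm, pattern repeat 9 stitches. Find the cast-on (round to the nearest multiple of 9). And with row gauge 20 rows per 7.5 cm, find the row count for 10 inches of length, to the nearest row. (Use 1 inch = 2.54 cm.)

Cast on 108 stitches; work 68 rows.

Finished = 22.5 − 1.5 = 21 inches.
21 inches × 2.54 = 53.34 cm.
21/10 = 2.1 sts per cm; 53.34 × 2.1 = 112.01 sts.
Nearest multiple of 9 → 108.
10 inches = 25.40 cm; × 2.667 = 67.73 → 68 rows.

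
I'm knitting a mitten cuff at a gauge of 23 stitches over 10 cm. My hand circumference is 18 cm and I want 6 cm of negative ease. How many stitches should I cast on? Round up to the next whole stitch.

28 stitches.

Finished = 18 − 6 = 12 cm.
23 / 10 = 2.3 sts per cm.
12.00 × 2.3 = 27.60 sts.
→ 28 sts.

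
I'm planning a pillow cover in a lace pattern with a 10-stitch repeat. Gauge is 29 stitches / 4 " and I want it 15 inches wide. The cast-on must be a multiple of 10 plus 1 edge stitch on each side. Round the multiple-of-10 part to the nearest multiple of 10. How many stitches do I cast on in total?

Cast on 112 stitches.

29 / 4 = 7.25 sts per inch.
15 × 7.25 = 108.75 sts.
Less 2 edge sts → 106.75 for the repeat.
Nearest multiple of 10: 110.
Add back 2 edge sts → 112.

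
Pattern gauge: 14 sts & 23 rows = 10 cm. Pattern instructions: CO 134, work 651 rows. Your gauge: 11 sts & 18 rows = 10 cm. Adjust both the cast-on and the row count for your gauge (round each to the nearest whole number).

Cast on 105 stitches; work 509 rows.

Stitches: 134 × 11/14 = 105.29 → 105.
Rows: 651 × 18/23 = 509.48 → 509.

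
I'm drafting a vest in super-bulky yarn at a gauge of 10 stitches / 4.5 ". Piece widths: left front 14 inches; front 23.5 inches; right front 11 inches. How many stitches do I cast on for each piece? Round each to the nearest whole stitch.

Rate = 10/4.5 = 2.222 sts per in.
left front: 14 × 2.222 = 31.11 → 31.
front: 23.5 × 2.222 = 52.22 → 52.
right front: 11 × 2.222 = 24.44 → 24.

left front 31; front 52; right front 24.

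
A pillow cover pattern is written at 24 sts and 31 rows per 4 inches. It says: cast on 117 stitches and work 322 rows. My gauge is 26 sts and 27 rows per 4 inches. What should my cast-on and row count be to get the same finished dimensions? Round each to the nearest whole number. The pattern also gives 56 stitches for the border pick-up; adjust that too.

Cast on 127 stitches; work 280 rows; border pick-up 61 stitches.

Stitches: 117 × 26/24 = 126.75 → 127.
Rows: 322 × 27/31 = 280.45 → 280.
border pick-up: 56 × 26/24 = 60.67 → 61.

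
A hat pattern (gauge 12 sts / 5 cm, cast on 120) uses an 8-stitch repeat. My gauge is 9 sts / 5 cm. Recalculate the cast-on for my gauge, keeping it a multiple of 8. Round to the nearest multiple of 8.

CO 88 sts.

120 × 9 / 12 = 90.00.
Nearest multiple of 8: 88.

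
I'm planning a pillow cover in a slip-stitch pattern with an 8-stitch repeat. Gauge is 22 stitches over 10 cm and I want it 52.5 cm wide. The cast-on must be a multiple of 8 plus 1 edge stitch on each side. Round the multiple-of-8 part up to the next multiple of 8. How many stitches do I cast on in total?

122 stitches.

22 / 10 = 2.2 sts per cm.
52.5 × 2.2 = 115.50 sts.
Less 2 edge sts → 113.50 for the repeat.
Next multiple of 8: 120.
Add back 2 edge sts → 122.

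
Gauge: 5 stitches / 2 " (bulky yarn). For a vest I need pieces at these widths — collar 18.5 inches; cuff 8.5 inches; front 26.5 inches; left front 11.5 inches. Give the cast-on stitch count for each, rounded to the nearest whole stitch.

Rate = 5/2 = 2.5 sts per in.
collar: 18.5 × 2.5 = 46.25 → 46.
cuff: 8.5 × 2.5 = 21.25 → 21.
front: 26.5 × 2.5 = 66.25 → 66.
left front: 11.5 × 2.5 = 28.75 → 29.

collar 46; cuff 21; front 66; left front 29.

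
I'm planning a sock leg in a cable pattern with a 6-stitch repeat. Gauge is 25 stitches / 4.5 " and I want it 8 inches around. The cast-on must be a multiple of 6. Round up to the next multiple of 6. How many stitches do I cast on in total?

Cast on 48 stitches.

25 / 4.5 = 5.556 sts per inch.
8 × 5.556 = 44.44 sts.
Next multiple of 6: 48.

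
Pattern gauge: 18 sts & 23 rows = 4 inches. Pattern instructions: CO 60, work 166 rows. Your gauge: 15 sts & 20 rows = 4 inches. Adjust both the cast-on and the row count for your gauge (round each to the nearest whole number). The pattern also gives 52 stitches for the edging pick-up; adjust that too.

Stitches: 60 × 15/18 = 50.00 → 50.
Rows: 166 × 20/23 = 144.35 → 144.
edging pick-up: 52 × 15/18 = 43.33 → 43.

Cast on 50 stitches; work 144 rows; edging pick-up 43 stitches.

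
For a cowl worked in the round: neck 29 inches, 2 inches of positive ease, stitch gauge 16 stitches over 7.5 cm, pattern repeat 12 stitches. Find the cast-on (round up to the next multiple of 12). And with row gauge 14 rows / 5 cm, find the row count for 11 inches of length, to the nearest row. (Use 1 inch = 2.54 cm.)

Cast on 168 stitches; work 78 rows.

Finished = 29 + 2 = 31 inches.
31 inches × 2.54 = 78.74 cm.
16/7.5 = 2.133 sts per cm; 78.74 × 2.133 = 167.98 sts.
Next multiple of 12 → 168.
11 inches = 27.94 cm; × 2.8 = 78.23 → 78 rows.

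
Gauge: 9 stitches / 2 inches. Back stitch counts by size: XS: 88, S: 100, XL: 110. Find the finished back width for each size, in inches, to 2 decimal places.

9/2 = 4.5 sts per in.
XS: 88 / 4.5 = 19.556 → 19.56 in.
S: 100 / 4.5 = 22.222 → 22.22 in.
XL: 110 / 4.5 = 24.444 → 24.44 in.

XS 19.56 inches; S 22.22 inches; XL 24.44 inches.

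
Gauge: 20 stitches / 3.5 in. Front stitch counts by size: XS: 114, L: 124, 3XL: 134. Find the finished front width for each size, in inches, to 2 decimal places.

20/3.5 = 5.714 sts per in.
XS: 114 / 5.714 = 19.950 → 19.95 in.
L: 124 / 5.714 = 21.700 → 21.70 in.
3XL: 134 / 5.714 = 23.450 → 23.45 in.

XS 19.95 inches; L 21.70 inches; 3XL 23.45 inches.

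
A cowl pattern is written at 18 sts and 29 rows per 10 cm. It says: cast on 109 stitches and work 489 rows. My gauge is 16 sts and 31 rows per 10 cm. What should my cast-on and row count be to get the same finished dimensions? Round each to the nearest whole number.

Stitches: 109 × 16/18 = 96.89 → 97.
Rows: 489 × 31/29 = 522.72 → 523.

Cast on 97 stitches; work 523 rows.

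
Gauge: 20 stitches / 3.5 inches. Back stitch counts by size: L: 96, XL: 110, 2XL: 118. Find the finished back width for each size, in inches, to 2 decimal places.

L 16.80 inches; XL 19.25 inches; 2XL 20.65 inches.

20/3.5 = 5.714 sts per in.
L: 96 / 5.714 = 16.800 → 16.80 in.
XL: 110 / 5.714 = 19.250 → 19.25 in.
2XL: 118 / 5.714 = 20.650 → 20.65 in.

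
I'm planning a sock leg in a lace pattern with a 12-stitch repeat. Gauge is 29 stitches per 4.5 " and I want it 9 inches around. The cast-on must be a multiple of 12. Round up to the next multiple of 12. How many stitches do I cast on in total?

Cast on 60 stitches.

29 / 4.5 = 6.444 sts per inch.
9 × 6.444 = 58.00 sts.
Next multiple of 12: 60.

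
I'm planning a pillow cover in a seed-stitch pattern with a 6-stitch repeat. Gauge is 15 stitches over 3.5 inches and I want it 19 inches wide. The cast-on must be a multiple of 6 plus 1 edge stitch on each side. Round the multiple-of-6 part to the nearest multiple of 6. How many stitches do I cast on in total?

80 stitches.

15 / 3.5 = 4.286 sts per inch.
19 × 4.286 = 81.43 sts.
Less 2 edge sts → 79.43 for the repeat.
Nearest multiple of 6: 78.
Add back 2 edge sts → 80.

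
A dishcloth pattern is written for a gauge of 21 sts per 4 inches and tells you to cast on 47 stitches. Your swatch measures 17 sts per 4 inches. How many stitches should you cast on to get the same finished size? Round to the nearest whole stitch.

38 stitches.

Scale factor = 17 / 21 = 0.810.
47 × 17 / 21 = 38.05 sts.
→ 38 sts.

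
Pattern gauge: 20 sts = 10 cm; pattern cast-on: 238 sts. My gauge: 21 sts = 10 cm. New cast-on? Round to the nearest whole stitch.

Cast on 250 stitches.

Scale factor = 21 / 20 = 1.050.
238 × 21 / 20 = 249.90 sts.
→ 250 sts.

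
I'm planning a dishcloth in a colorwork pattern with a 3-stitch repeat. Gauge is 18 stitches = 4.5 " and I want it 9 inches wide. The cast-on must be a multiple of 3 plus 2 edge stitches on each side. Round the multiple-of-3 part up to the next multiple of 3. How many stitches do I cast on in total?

18 / 4.5 = 4 sts per inch.
9 × 4 = 36.00 sts.
Less 4 edge sts → 32.00 for the repeat.
Next multiple of 3: 33.
Add back 4 edge sts → 37.

CO 37 sts.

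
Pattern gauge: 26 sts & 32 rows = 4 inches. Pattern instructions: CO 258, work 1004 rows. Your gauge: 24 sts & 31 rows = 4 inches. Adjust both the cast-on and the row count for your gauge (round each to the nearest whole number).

Cast on 238 stitches; work 973 rows.

Stitches: 258 × 24/26 = 238.15 → 238.
Rows: 1004 × 31/32 = 972.62 → 973.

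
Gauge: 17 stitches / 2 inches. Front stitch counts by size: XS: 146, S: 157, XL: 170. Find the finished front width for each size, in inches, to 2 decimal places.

17/2 = 8.5 sts per in.
XS: 146 / 8.5 = 17.176 → 17.18 in.
S: 157 / 8.5 = 18.471 → 18.47 in.
XL: 170 / 8.5 = 20.000 → 20.00 in.

XS 17.18 inches; S 18.47 inches; XL 20.00 inches.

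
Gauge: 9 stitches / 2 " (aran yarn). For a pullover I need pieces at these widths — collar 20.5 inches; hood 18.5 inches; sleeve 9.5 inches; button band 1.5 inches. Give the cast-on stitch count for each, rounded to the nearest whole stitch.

Rate = 9/2 = 4.5 sts per in.
collar: 20.5 × 4.5 = 92.25 → 92.
hood: 18.5 × 4.5 = 83.25 → 83.
sleeve: 9.5 × 4.5 = 42.75 → 43.
button band: 1.5 × 4.5 = 6.75 → 7.

collar 92; hood 83; sleeve 43; button band 7.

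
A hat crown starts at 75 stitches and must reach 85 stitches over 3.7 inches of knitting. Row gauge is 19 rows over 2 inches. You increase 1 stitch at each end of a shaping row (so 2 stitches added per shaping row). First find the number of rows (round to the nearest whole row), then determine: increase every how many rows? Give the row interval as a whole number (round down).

Increase every 7th row.

Rows = 3.7 × 9.5 = 35.1 → 35 rows.
Stitches to add: 10 → 5 shaping rows (at 2 st each).
35 / 5 = 7.00 → every 7 rows.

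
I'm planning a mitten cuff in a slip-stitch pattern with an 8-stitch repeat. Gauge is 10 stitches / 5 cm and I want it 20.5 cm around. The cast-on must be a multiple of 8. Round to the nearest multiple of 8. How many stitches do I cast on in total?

Cast on 40 stitches.

10 / 5 = 2 sts per cm.
20.5 × 2 = 41.00 sts.
Nearest multiple of 8: 40.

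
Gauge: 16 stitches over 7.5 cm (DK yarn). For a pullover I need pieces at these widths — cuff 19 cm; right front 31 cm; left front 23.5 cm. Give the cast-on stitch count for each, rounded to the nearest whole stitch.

cuff 41; right front 66; left front 50.

Rate = 16/7.5 = 2.133 sts per cm.
cuff: 19 × 2.133 = 40.53 → 41.
right front: 31 × 2.133 = 66.13 → 66.
left front: 23.5 × 2.133 = 50.13 → 50.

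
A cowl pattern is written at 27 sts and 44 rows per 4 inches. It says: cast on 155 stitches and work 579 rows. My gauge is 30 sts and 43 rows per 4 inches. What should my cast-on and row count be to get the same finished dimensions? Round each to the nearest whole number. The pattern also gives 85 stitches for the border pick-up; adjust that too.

Stitches: 155 × 30/27 = 172.22 → 172.
Rows: 579 × 43/44 = 565.84 → 566.
border pick-up: 85 × 30/27 = 94.44 → 94.

Cast on 172 stitches; work 566 rows; border pick-up 94 stitches.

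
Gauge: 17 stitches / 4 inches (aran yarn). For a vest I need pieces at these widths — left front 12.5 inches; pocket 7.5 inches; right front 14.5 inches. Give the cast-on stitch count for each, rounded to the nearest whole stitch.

Rate = 17/4 = 4.25 sts per in.
left front: 12.5 × 4.25 = 53.12 → 53.
pocket: 7.5 × 4.25 = 31.88 → 32.
right front: 14.5 × 4.25 = 61.62 → 62.

left front 53; pocket 32; right front 62.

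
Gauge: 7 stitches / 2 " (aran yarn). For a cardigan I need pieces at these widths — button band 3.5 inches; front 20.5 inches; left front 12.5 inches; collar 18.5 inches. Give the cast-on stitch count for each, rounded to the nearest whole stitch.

Rate = 7/2 = 3.5 sts per in.
button band: 3.5 × 3.5 = 12.25 → 12.
front: 20.5 × 3.5 = 71.75 → 72.
left front: 12.5 × 3.5 = 43.75 → 44.
collar: 18.5 × 3.5 = 64.75 → 65.

button band 12; front 72; left front 44; collar 65.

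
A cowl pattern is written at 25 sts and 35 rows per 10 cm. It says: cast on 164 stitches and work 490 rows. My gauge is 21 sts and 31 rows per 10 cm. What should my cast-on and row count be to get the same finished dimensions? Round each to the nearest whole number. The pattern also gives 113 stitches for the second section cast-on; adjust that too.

Cast on 138 stitches; work 434 rows; second section cast-on 95 stitches.

Stitches: 164 × 21/25 = 137.76 → 138.
Rows: 490 × 31/35 = 434.00 → 434.
second section cast-on: 113 × 21/25 = 94.92 → 95.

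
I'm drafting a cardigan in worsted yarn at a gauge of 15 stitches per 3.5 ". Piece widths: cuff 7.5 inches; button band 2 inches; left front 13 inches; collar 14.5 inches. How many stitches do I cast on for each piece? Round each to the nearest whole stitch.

cuff 32; button band 9; left front 56; collar 62.

Rate = 15/3.5 = 4.286 sts per in.
cuff: 7.5 × 4.286 = 32.14 → 32.
button band: 2 × 4.286 = 8.57 → 9.
left front: 13 × 4.286 = 55.71 → 56.
collar: 14.5 × 4.286 = 62.14 → 62.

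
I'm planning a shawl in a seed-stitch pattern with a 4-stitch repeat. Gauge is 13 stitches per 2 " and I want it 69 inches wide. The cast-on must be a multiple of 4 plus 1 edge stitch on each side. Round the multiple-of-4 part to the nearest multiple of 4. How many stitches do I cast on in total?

CO 450 sts.

13 / 2 = 6.5 sts per inch.
69 × 6.5 = 448.50 sts.
Less 2 edge sts → 446.50 for the repeat.
Nearest multiple of 4: 448.
Add back 2 edge sts → 450.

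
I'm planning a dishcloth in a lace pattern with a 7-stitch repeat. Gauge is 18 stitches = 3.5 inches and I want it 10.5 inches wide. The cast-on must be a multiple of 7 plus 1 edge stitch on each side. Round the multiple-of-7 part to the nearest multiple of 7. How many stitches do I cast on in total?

51 stitches.

18 / 3.5 = 5.143 sts per inch.
10.5 × 5.143 = 54.00 sts.
Less 2 edge sts → 52.00 for the repeat.
Nearest multiple of 7: 49.
Add back 2 edge sts → 51.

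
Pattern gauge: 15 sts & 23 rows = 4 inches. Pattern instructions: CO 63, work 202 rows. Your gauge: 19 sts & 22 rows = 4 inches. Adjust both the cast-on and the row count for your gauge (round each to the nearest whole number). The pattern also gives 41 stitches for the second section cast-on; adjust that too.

Stitches: 63 × 19/15 = 79.80 → 80.
Rows: 202 × 22/23 = 193.22 → 193.
second section cast-on: 41 × 19/15 = 51.93 → 52.

Cast on 80 stitches; work 193 rows; second section cast-on 52 stitches.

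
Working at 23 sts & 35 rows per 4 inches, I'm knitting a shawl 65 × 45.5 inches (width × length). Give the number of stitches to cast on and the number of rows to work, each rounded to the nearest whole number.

Cast on 374 stitches and work 398 rows.

Stitch gauge = 23/4 = 5.75 sts/in; 65 × 5.75 = 373.75 → 374 sts.
Row gauge = 35/4 = 8.75 rows/in; 45.5 × 8.75 = 398.12 → 398 rows.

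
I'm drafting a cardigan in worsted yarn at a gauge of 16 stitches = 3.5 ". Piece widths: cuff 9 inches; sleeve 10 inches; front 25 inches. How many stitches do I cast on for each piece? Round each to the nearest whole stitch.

Rate = 16/3.5 = 4.571 sts per in.
cuff: 9 × 4.571 = 41.14 → 41.
sleeve: 10 × 4.571 = 45.71 → 46.
front: 25 × 4.571 = 114.29 → 114.

cuff 41; sleeve 46; front 114.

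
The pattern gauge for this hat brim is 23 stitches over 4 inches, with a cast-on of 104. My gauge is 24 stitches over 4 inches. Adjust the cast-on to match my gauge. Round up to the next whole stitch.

CO 109 sts.

Scale factor = 24 / 23 = 1.043.
104 × 24 / 23 = 108.52 sts.
→ 109 sts.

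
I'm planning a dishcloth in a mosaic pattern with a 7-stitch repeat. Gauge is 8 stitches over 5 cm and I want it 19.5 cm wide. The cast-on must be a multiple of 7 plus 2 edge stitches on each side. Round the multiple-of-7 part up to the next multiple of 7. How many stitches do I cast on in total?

Cast on 32 stitches.

8 / 5 = 1.6 sts per cm.
19.5 × 1.6 = 31.20 sts.
Less 4 edge sts → 27.20 for the repeat.
Next multiple of 7: 28.
Add back 4 edge sts → 32.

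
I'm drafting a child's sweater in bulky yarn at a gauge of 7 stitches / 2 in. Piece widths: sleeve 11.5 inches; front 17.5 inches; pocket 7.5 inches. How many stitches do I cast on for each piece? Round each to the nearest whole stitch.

sleeve 40; front 61; pocket 26.

Rate = 7/2 = 3.5 sts per in.
sleeve: 11.5 × 3.5 = 40.25 → 40.
front: 17.5 × 3.5 = 61.25 → 61.
pocket: 7.5 × 3.5 = 26.25 → 26.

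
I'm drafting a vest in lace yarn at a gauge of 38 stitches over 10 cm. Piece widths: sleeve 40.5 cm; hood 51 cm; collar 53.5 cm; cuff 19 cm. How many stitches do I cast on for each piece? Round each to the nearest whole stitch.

Rate = 38/10 = 3.8 sts per cm.
sleeve: 40.5 × 3.8 = 153.90 → 154.
hood: 51 × 3.8 = 193.80 → 194.
collar: 53.5 × 3.8 = 203.30 → 203.
cuff: 19 × 3.8 = 72.20 → 72.

sleeve 154; hood 194; collar 203; cuff 72.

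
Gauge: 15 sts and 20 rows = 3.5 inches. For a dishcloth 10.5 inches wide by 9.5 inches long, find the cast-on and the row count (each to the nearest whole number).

Stitch gauge = 15/3.5 = 4.286 sts/in; 10.5 × 4.286 = 45.00 → 45 sts.
Row gauge = 20/3.5 = 5.714 rows/in; 9.5 × 5.714 = 54.29 → 54 rows.

Cast on 45 stitches and work 54 rows.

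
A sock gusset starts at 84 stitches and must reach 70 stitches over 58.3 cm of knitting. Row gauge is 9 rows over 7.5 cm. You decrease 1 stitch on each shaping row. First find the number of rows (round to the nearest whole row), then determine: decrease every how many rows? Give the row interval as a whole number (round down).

Decrease every 5th row.

Rows = 58.3 × 1.2 = 70.0 → 70 rows.
Stitches to remove: 14 → 14 shaping rows (at 1 st each).
70 / 14 = 5.00 → every 5 rows.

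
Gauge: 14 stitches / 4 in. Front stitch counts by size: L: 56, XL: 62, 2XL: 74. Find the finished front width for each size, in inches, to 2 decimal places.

L 16.00 inches; XL 17.71 inches; 2XL 21.14 inches.

14/4 = 3.5 sts per in.
L: 56 / 3.5 = 16.000 → 16.00 in.
XL: 62 / 3.5 = 17.714 → 17.71 in.
2XL: 74 / 3.5 = 21.143 → 21.14 in.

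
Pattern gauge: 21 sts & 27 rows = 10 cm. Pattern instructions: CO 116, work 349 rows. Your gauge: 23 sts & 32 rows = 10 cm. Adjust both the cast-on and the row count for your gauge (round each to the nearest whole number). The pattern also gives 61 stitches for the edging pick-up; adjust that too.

Cast on 127 stitches; work 414 rows; edging pick-up 67 stitches.

Stitches: 116 × 23/21 = 127.05 → 127.
Rows: 349 × 32/27 = 413.63 → 414.
edging pick-up: 61 × 23/21 = 66.81 → 67.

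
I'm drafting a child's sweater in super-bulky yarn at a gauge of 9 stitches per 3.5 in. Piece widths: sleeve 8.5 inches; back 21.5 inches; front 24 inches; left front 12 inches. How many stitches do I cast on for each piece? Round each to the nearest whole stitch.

sleeve 22; back 55; front 62; left front 31.

Rate = 9/3.5 = 2.571 sts per in.
sleeve: 8.5 × 2.571 = 21.86 → 22.
back: 21.5 × 2.571 = 55.29 → 55.
front: 24 × 2.571 = 61.71 → 62.
left front: 12 × 2.571 = 30.86 → 31.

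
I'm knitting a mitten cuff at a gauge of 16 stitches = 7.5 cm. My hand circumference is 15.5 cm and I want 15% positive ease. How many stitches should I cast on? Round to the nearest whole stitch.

Finished = 15.5 × 1.15 = 17.82 cm.
16 / 7.5 = 2.133 sts per cm.
17.82 × 2.133 = 38.03 sts.
→ 38 sts.

Cast on 38 stitches.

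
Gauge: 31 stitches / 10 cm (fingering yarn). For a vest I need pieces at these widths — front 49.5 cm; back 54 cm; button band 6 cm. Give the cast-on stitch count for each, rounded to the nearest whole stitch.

front 153; back 167; button band 19.

Rate = 31/10 = 3.1 sts per cm.
front: 49.5 × 3.1 = 153.45 → 153.
back: 54 × 3.1 = 167.40 → 167.
button band: 6 × 3.1 = 18.60 → 19.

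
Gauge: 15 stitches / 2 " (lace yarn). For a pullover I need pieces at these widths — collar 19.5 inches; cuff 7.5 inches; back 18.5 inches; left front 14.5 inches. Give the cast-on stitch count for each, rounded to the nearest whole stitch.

Rate = 15/2 = 7.5 sts per in.
collar: 19.5 × 7.5 = 146.25 → 146.
cuff: 7.5 × 7.5 = 56.25 → 56.
back: 18.5 × 7.5 = 138.75 → 139.
left front: 14.5 × 7.5 = 108.75 → 109.

collar 146; cuff 56; back 139; left front 109.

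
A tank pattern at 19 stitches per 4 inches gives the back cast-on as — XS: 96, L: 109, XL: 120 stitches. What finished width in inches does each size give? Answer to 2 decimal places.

19/4 = 4.75 sts per in.
XS: 96 / 4.75 = 20.211 → 20.21 in.
L: 109 / 4.75 = 22.947 → 22.95 in.
XL: 120 / 4.75 = 25.263 → 25.26 in.

XS 20.21 inches; L 22.95 inches; XL 25.26 inches.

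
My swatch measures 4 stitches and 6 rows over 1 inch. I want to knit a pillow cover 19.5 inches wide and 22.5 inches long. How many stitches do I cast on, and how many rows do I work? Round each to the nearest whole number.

Stitch gauge = 4/1 = 4 sts/in; 19.5 × 4 = 78.00 → 78 sts.
Row gauge = 6/1 = 6 rows/in; 22.5 × 6 = 135.00 → 135 rows.

Cast on 78 stitches and work 135 rows.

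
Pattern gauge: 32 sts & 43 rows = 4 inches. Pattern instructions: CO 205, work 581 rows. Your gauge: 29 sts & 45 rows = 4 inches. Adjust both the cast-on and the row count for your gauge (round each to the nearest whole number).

Cast on 186 stitches; work 608 rows.

Stitches: 205 × 29/32 = 185.78 → 186.
Rows: 581 × 45/43 = 608.02 → 608.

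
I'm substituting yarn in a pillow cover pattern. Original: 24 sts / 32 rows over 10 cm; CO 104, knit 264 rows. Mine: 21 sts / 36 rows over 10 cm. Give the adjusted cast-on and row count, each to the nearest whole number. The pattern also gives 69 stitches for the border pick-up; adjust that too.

Cast on 91 stitches; work 297 rows; border pick-up 60 stitches.

Stitches: 104 × 21/24 = 91.00 → 91.
Rows: 264 × 36/32 = 297.00 → 297.
border pick-up: 69 × 21/24 = 60.38 → 60.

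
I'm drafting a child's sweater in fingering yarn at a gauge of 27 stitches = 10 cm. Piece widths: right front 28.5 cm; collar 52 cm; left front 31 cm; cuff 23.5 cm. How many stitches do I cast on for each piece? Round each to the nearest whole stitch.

Rate = 27/10 = 2.7 sts per cm.
right front: 28.5 × 2.7 = 76.95 → 77.
collar: 52 × 2.7 = 140.40 → 140.
left front: 31 × 2.7 = 83.70 → 84.
cuff: 23.5 × 2.7 = 63.45 → 63.

right front 77; collar 140; left front 84; cuff 63.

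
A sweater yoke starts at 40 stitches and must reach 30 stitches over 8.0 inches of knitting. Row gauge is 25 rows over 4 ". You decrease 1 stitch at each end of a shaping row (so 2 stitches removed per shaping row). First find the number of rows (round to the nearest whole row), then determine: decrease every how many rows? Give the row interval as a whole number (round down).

Rows = 8.0 × 6.25 = 50.0 → 50 rows.
Stitches to remove: 10 → 5 shaping rows (at 2 st each).
50 / 5 = 10.00 → every 10 rows.

Decrease every 10th row.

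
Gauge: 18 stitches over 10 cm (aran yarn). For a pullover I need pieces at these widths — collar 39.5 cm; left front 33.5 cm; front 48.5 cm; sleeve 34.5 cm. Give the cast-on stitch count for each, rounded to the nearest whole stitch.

collar 71; left front 60; front 87; sleeve 62.

Rate = 18/10 = 1.8 sts per cm.
collar: 39.5 × 1.8 = 71.10 → 71.
left front: 33.5 × 1.8 = 60.30 → 60.
front: 48.5 × 1.8 = 87.30 → 87.
sleeve: 34.5 × 1.8 = 62.10 → 62.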